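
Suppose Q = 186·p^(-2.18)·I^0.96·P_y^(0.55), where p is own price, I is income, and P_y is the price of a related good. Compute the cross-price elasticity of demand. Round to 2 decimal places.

For a Cobb–Douglas (constant-elasticity) form Q = A·P_y^α·…, the elasticity with respect to P_y equals the exponent α at every point.
Here the exponent on P_y is 0.55, so the cross-price elasticity of demand is 0.55.

0.55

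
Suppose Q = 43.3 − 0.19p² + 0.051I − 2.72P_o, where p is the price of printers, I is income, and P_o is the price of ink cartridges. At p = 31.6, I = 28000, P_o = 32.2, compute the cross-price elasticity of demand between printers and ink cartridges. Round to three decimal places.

Evaluating quantity at (p, I, P_o) gives Q = 43.3 − 0.19(31.6)² + 0.051(28000) − 2.72(32.2) = 43.3 − 189.7264 + 1428 − 87.584 = 1193.9896.
∂Q/∂P_o = −2.72, so E_xy = -2.72·(32.2/1193.9896) ≈ -0.073.
E_xy < 0: the goods are complements.

-0.073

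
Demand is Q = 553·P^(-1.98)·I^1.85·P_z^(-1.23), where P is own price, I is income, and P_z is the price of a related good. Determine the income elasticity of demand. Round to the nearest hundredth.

1.85

For a Cobb–Douglas (constant-elasticity) form Q = A·I^α·…, the elasticity with respect to I equals the exponent α at every point.
Here the exponent on I is 1.85, so the income elasticity of demand is 1.85.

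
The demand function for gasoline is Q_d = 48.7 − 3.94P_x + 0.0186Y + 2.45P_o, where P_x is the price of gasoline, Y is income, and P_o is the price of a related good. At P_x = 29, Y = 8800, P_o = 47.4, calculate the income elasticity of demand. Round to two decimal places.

Evaluating quantity at (P_x, Y, P_o) gives Q_d = 48.7 − 3.94(29) + 0.0186(8800) + 2.45(47.4) = 48.7 − 114.26 + 163.68 + 116.13 = 214.25.
∂Q_d/∂Y = +0.0186, so E_I = 0.0186·(8800/214.25) ≈ 0.76.
E_I ∈ (0,1): normal good (necessity).

0.76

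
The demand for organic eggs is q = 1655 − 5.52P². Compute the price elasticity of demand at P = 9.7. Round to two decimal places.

At P = 9.7, q = 1135.6232.
dq/dP = −2·5.52·P = −107.088.
Point elasticity E = (dq/dP)·(P/q) = -107.088 × 9.7/1135.6232 ≈ -0.91.
|E| < 1, so demand is inelastic at this price.

-0.91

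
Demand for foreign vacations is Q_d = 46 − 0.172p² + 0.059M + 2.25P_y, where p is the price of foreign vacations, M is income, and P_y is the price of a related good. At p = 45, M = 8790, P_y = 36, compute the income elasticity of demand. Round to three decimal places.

1.744

Q_d = 46 − 0.172(45)² + 0.059(8790) + 2.25(36) = 46 − 348.3 + 518.61 + 81 = 297.31.
∂Q_d/∂M = +0.059, so E_I = 0.059·(8790/297.31) ≈ 1.744.
E_I > 1: normal good (luxury).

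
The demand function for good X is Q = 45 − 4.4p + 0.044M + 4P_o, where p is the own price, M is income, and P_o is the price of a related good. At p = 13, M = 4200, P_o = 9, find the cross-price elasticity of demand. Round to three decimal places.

0.173

Evaluating quantity at (p, M, P_o) gives Q = 45 − 4.4(13) + 0.044(4200) + 4(9) = 45 − 57.2 + 184.8 + 36 = 208.6.
∂Q/∂P_o = +4, so E_xy = 4·(9/208.6) ≈ 0.173.
E_xy > 0: the goods are substitutes.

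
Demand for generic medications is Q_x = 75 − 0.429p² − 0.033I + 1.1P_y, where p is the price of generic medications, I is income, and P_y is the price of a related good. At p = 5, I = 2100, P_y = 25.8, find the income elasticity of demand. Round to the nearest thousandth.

-2.967

Evaluating quantity at (p, I, P_y) gives Q_x = 75 − 0.429(5)² − 0.033(2100) + 1.1(25.8) = 75 − 10.725 − 69.3 + 28.38 = 23.355.
∂Q_x/∂I = −0.033, so E_I = -0.033·(2100/23.355) ≈ -2.967.
E_I < 0: inferior good.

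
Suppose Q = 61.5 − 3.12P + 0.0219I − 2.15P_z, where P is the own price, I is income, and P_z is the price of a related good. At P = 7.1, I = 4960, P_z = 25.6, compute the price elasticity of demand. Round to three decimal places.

-0.238

Evaluating quantity at (P, I, P_z) gives Q = 61.5 − 3.12(7.1) + 0.0219(4960) − 2.15(25.6) = 61.5 − 22.152 + 108.624 − 55.04 = 92.932.
∂Q/∂P = −3.12, so E_p = (−3.12)·(7.1/92.932) ≈ -0.238.
|E_p| < 1: demand is inelastic.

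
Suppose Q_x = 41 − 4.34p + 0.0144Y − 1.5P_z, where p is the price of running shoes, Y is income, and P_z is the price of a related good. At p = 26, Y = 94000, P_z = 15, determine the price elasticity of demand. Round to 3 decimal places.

-0.090

At the given point, Q_x = 41 − 4.34(26) + 0.0144(94000) − 1.5(15) = 41 − 112.84 + 1353.6 − 22.5 = 1259.26.
∂Q_x/∂p = −4.34, so E_p = (−4.34)·(26/1259.26) ≈ -0.090.
|E_p| < 1: demand is inelastic.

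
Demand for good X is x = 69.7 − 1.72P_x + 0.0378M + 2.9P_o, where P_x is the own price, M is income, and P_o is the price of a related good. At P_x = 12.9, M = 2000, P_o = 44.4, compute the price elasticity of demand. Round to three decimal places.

-0.088

Evaluating quantity at (P_x, M, P_o) gives x = 69.7 − 1.72(12.9) + 0.0378(2000) + 2.9(44.4) = 69.7 − 22.188 + 75.6 + 128.76 = 251.872.
∂x/∂P_x = −1.72, so E_p = (−1.72)·(12.9/251.872) ≈ -0.088.
|E_p| < 1: demand is inelastic.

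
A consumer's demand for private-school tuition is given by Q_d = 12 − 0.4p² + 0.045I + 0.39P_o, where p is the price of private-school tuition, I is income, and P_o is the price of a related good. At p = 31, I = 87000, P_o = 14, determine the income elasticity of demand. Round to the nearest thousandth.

Substituting, Q_d = 12 − 0.4(31)² + 0.045(87000) + 0.39(14) = 12 − 384.4 + 3915 + 5.46 = 3548.06.
∂Q_d/∂I = +0.045, so E_I = 0.045·(87000/3548.06) ≈ 1.103.
E_I > 1: normal good (luxury).

1.103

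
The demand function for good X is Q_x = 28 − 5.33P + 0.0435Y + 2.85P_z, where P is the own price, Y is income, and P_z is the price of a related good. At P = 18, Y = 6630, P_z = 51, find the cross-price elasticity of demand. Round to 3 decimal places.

0.397

Evaluating quantity at (P, Y, P_z) gives Q_x = 28 − 5.33(18) + 0.0435(6630) + 2.85(51) = 28 − 95.94 + 288.405 + 145.35 = 365.815.
∂Q_x/∂P_z = +2.85, so E_xy = 2.85·(51/365.815) ≈ 0.397.
E_xy > 0: the goods are substitutes.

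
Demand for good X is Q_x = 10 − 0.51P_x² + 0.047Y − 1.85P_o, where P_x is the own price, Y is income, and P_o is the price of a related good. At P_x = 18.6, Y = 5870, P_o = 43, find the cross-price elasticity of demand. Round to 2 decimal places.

-2.66

At the given point, Q_x = 10 − 0.51(18.6)² + 0.047(5870) − 1.85(43) = 10 − 176.4396 + 275.89 − 79.55 = 29.9004.
∂Q_x/∂P_o = −1.85, so E_xy = -1.85·(43/29.9004) ≈ -2.66.
E_xy < 0: the goods are complements.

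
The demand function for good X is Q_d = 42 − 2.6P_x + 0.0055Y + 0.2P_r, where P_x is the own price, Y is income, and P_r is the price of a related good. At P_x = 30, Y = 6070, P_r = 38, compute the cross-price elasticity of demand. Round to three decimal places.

1.525

Q_d = 42 − 2.6(30) + 0.0055(6070) + 0.2(38) = 42 − 78 + 33.385 + 7.6 = 4.985.
∂Q_d/∂P_r = +0.2, so E_xy = 0.2·(38/4.985) ≈ 1.525.
E_xy > 0: the goods are substitutes.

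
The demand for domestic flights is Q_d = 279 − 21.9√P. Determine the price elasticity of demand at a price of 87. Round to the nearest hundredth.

At P = 87, Q_d = 74.7304.
dQ_d/dP = −21.9/(2√P) = −21.9/(2·9.3274).
Point elasticity E = (dQ_d/dP)·(P/Q_d) = -1.174 × 87/74.7304 ≈ -1.37.
|E| > 1, so demand is elastic at this price.

-1.37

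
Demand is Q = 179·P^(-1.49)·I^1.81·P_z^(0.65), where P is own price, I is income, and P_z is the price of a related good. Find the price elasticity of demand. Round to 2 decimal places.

For a Cobb–Douglas (constant-elasticity) form Q = A·P^α·…, the elasticity with respect to P equals the exponent α at every point.
Here the exponent on P is -1.49, so the price elasticity of demand is -1.49.

-1.49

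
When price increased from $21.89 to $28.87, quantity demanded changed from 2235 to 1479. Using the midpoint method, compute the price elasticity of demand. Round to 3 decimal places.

-1.480

%Δq = (1479 − 2235)/[(2235 + 1479)/2] = -756/1857 ≈ -0.4071.
%ΔP = (28.87 − 21.89)/[(21.89 + 28.87)/2] = 6.98/25.38 ≈ 0.2750.
Arc elasticity E = %Δq/%ΔP ≈ -0.4071/0.2750 ≈ -1.480.
|E| > 1: demand is elastic over this range.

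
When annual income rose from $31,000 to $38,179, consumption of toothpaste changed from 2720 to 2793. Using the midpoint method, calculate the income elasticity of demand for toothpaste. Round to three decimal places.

0.128

%ΔQ = (2793 − 2720)/[(2720+2793)/2] = 73/2756.5 ≈ 0.0265.
%ΔY = (38,179 − 31,000)/[(31,000+38,179)/2] = 7179/34589.5 ≈ 0.2075.
E_I = %ΔQ/%ΔY ≈ 0.128.
E_I ∈ (0,1): normal good (necessity).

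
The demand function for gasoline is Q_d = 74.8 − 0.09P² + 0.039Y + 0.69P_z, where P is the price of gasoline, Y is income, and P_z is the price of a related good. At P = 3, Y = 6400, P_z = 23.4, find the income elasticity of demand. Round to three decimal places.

0.735

Substituting, Q_d = 74.8 − 0.09(3)² + 0.039(6400) + 0.69(23.4) = 74.8 − 0.81 + 249.6 + 16.146 = 339.736.
∂Q_d/∂Y = +0.039, so E_I = 0.039·(6400/339.736) ≈ 0.735.
E_I ∈ (0,1): normal good (necessity).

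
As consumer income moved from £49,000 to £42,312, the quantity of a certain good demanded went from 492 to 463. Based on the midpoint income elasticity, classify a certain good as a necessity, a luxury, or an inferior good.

%ΔQ = (463 − 492)/[(492+463)/2] = -29/477.5 ≈ -0.0607.
%ΔM = (42,312 − 49,000)/[(49,000+42,312)/2] = -6688/45656 ≈ -0.1465.
E_I = %ΔQ/%ΔM ≈ 0.415.
E_I ∈ (0,1): normal good (necessity).

necessity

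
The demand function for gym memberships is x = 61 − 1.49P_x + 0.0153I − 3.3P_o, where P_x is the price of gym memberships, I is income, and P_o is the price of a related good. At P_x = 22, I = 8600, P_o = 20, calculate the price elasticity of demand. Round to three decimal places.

Substituting, x = 61 − 1.49(22) + 0.0153(8600) − 3.3(20) = 61 − 32.78 + 131.58 − 66 = 93.8.
∂x/∂P_x = −1.49, so E_p = (−1.49)·(22/93.8) ≈ -0.349.
|E_p| < 1: demand is inelastic.

-0.349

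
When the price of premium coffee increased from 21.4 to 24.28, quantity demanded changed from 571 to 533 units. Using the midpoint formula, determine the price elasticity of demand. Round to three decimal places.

%Δq = (533 − 571)/[(571 + 533)/2] = -38/552 ≈ -0.0688.
%ΔP = (24.28 − 21.4)/[(21.4 + 24.28)/2] = 2.88/22.84 ≈ 0.1261.
Arc elasticity E = %Δq/%ΔP ≈ -0.0688/0.1261 ≈ -0.546.
|E| < 1: demand is inelastic over this range.

-0.546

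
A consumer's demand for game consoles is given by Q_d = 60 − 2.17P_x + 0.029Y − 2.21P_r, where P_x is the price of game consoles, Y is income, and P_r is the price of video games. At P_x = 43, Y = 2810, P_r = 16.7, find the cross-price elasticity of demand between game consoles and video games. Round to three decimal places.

Evaluating quantity at (P_x, Y, P_r) gives Q_d = 60 − 2.17(43) + 0.029(2810) − 2.21(16.7) = 60 − 93.31 + 81.49 − 36.907 = 11.273.
∂Q_d/∂P_r = −2.21, so E_xy = -2.21·(16.7/11.273) ≈ -3.274.
E_xy < 0: the goods are complements.

-3.274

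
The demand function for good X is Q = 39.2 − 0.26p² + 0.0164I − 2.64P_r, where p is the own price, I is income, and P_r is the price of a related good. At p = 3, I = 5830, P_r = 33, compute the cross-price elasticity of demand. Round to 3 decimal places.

-1.921

At the given point, Q = 39.2 − 0.26(3)² + 0.0164(5830) − 2.64(33) = 39.2 − 2.34 + 95.612 − 87.12 = 45.352.
∂Q/∂P_r = −2.64, so E_xy = -2.64·(33/45.352) ≈ -1.921.
E_xy < 0: the goods are complements.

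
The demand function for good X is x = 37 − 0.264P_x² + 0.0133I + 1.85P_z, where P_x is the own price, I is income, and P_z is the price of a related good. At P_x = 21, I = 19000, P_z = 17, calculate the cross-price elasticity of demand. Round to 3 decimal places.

0.154

Substituting, x = 37 − 0.264(21)² + 0.0133(19000) + 1.85(17) = 37 − 116.424 + 252.7 + 31.45 = 204.726.
∂x/∂P_z = +1.85, so E_xy = 1.85·(17/204.726) ≈ 0.154.
E_xy > 0: the goods are substitutes.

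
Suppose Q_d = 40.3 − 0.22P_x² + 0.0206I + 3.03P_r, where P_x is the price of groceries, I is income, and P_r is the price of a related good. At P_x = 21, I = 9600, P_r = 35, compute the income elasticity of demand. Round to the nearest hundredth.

Q_d = 40.3 − 0.22(21)² + 0.0206(9600) + 3.03(35) = 40.3 − 97.02 + 197.76 + 106.05 = 247.09.
∂Q_d/∂I = +0.0206, so E_I = 0.0206·(9600/247.09) ≈ 0.80.
E_I ∈ (0,1): normal good (necessity).

0.80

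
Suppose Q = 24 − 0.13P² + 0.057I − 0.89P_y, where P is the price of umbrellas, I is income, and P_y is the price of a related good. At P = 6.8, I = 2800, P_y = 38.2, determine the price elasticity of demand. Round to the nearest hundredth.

-0.08

Evaluating quantity at (P, I, P_y) gives Q = 24 − 0.13(6.8)² + 0.057(2800) − 0.89(38.2) = 24 − 6.0112 + 159.6 − 33.998 = 143.5908.
∂Q/∂P = −2·0.13·P = -1.768, so E_p = -1.768·(6.8/143.5908) ≈ -0.08.
|E_p| < 1: demand is inelastic.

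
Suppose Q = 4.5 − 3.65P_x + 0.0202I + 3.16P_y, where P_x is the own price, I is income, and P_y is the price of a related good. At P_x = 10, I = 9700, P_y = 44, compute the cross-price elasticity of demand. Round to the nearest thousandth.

Q = 4.5 − 3.65(10) + 0.0202(9700) + 3.16(44) = 4.5 − 36.5 + 195.94 + 139.04 = 302.98.
∂Q/∂P_y = +3.16, so E_xy = 3.16·(44/302.98) ≈ 0.459.
E_xy > 0: the goods are substitutes.

0.459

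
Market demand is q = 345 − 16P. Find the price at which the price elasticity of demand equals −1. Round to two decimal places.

For linear demand q = a − bP, E = −bP/(a − bP). |E| = 1 ⇒ bP = a − bP ⇒ P = a/(2b).
P = 345/(2·16) ≈ 10.78.

10.78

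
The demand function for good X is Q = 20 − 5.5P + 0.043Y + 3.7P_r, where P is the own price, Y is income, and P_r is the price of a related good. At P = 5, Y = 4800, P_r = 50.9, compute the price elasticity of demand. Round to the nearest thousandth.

-0.071

Substituting, Q = 20 − 5.5(5) + 0.043(4800) + 3.7(50.9) = 20 − 27.5 + 206.4 + 188.33 = 387.23.
∂Q/∂P = −5.5, so E_p = (−5.5)·(5/387.23) ≈ -0.071.
|E_p| < 1: demand is inelastic.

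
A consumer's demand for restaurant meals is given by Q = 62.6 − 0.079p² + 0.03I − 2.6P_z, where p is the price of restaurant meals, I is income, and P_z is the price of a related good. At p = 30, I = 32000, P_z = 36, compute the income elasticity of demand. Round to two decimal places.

1.12

First evaluate Q: 62.6 − 0.079(30)² + 0.03(32000) − 2.6(36) = 62.6 − 71.1 + 960 − 93.6 = 857.9.
∂Q/∂I = +0.03, so E_I = 0.03·(32000/857.9) ≈ 1.12.
E_I > 1: normal good (luxury).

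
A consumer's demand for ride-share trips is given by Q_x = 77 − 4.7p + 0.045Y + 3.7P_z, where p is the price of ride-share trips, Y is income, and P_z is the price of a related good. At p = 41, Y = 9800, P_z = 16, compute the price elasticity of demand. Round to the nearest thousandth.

-0.501

Q_x = 77 − 4.7(41) + 0.045(9800) + 3.7(16) = 77 − 192.7 + 441 + 59.2 = 384.5.
∂Q_x/∂p = −4.7, so E_p = (−4.7)·(41/384.5) ≈ -0.501.
|E_p| < 1: demand is inelastic.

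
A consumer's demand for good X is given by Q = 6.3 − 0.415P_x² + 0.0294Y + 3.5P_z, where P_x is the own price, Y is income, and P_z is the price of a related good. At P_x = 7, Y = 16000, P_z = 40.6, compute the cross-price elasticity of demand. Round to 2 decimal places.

At the given point, Q = 6.3 − 0.415(7)² + 0.0294(16000) + 3.5(40.6) = 6.3 − 20.335 + 470.4 + 142.1 = 598.465.
∂Q/∂P_z = +3.5, so E_xy = 3.5·(40.6/598.465) ≈ 0.24.
E_xy > 0: the goods are substitutes.

0.24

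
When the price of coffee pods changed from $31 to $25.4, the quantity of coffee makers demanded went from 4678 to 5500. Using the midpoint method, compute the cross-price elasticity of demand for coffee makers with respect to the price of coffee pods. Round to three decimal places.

%ΔQ_x = (5500 − 4678)/[(4678+5500)/2] = 822/5089 ≈ 0.1615.
%ΔP_y = (25.4 − 31)/[(31+25.4)/2] ≈ -0.1986.
E_xy = 0.1615/-0.1986 ≈ -0.813.
E_xy < 0, so coffee makers and coffee pods are complements.

-0.813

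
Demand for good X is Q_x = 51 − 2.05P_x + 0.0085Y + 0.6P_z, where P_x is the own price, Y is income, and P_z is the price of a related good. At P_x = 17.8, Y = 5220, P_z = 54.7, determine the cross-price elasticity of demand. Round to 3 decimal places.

Substituting, Q_x = 51 − 2.05(17.8) + 0.0085(5220) + 0.6(54.7) = 51 − 36.49 + 44.37 + 32.82 = 91.7.
∂Q_x/∂P_z = +0.6, so E_xy = 0.6·(54.7/91.7) ≈ 0.358.
E_xy > 0: the goods are substitutes.

0.358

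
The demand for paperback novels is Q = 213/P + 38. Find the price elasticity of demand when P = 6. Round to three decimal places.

-0.483

At P = 6, Q = 73.5.
dQ/dP = −213/P² = −5.9167.
Point elasticity E = (dQ/dP)·(P/Q) = -5.9167 × 6/73.5 ≈ -0.483.
|E| < 1, so demand is inelastic at this price.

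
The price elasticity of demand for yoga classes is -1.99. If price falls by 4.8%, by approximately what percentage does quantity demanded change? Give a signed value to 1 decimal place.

9.6

%ΔQ ≈ E × %ΔP = (-1.99) × (-4.8%) ≈ 9.6%.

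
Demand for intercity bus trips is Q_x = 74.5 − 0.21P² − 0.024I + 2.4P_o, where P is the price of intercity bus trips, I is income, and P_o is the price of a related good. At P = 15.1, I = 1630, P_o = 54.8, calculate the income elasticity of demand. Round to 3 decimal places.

Evaluating quantity at (P, I, P_o) gives Q_x = 74.5 − 0.21(15.1)² − 0.024(1630) + 2.4(54.8) = 74.5 − 47.8821 − 39.12 + 131.52 = 119.0179.
∂Q_x/∂I = −0.024, so E_I = -0.024·(1630/119.0179) ≈ -0.329.
E_I < 0: inferior good.

-0.329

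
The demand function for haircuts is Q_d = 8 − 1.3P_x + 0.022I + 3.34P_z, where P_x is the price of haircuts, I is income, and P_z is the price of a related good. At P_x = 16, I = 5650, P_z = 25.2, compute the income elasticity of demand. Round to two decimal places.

Evaluating quantity at (P_x, I, P_z) gives Q_d = 8 − 1.3(16) + 0.022(5650) + 3.34(25.2) = 8 − 20.8 + 124.3 + 84.168 = 195.668.
∂Q_d/∂I = +0.022, so E_I = 0.022·(5650/195.668) ≈ 0.64.
E_I ∈ (0,1): normal good (necessity).

0.64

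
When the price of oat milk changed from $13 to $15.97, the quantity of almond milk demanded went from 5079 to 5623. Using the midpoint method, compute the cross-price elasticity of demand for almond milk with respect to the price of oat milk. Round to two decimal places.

%ΔQ_x = (5623 − 5079)/[(5079+5623)/2] = 544/5351 ≈ 0.1017.
%ΔP_y = (15.97 − 13)/[(13+15.97)/2] ≈ 0.2050.
E_xy = 0.1017/0.2050 ≈ 0.50.
E_xy > 0, so almond milk and oat milk are substitutes.

0.50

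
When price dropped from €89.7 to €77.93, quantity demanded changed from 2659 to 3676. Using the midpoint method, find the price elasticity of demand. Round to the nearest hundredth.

-2.29

%ΔQ = (3676 − 2659)/[(2659 + 3676)/2] = 1017/3167.5 ≈ 0.3211.
%Δp = (77.93 − 89.7)/[(89.7 + 77.93)/2] = -11.77/83.815 ≈ -0.1404.
Arc elasticity E = %ΔQ/%Δp ≈ 0.3211/-0.1404 ≈ -2.29.
|E| > 1: demand is elastic over this range.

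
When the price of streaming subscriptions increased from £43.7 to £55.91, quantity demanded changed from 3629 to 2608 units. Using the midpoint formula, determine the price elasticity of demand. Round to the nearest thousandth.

%ΔQ = (2608 − 3629)/[(3629 + 2608)/2] = -1021/3118.5 ≈ -0.3274.
%Δp = (55.91 − 43.7)/[(43.7 + 55.91)/2] = 12.21/49.805 ≈ 0.2452.
Arc elasticity E = %ΔQ/%Δp ≈ -0.3274/0.2452 ≈ -1.335.
|E| > 1: demand is elastic over this range.

-1.335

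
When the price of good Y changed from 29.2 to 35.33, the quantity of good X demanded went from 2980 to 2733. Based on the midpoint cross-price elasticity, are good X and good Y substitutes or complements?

%ΔQ_x = (2733 − 2980)/[(2980+2733)/2] = -247/2856.5 ≈ -0.0865.
%ΔP_y = (35.33 − 29.2)/[(29.2+35.33)/2] ≈ 0.1900.
E_xy = -0.0865/0.1900 ≈ -0.455.
E_xy < 0, so the goods are complements.

complements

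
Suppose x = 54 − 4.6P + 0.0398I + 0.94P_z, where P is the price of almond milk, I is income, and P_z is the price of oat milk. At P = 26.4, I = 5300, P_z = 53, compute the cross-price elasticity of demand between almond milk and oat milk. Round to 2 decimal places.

At the given point, x = 54 − 4.6(26.4) + 0.0398(5300) + 0.94(53) = 54 − 121.44 + 210.94 + 49.82 = 193.32.
∂x/∂P_z = +0.94, so E_xy = 0.94·(53/193.32) ≈ 0.26.
E_xy > 0: the goods are substitutes.

0.26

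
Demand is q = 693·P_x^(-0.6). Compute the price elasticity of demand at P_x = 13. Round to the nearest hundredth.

For a Cobb–Douglas (constant-elasticity) form q = A·P_x^α·…, the elasticity with respect to P_x equals the exponent α at every point.
Here the exponent on P_x is -0.6, so the price elasticity of demand is -0.60.

-0.60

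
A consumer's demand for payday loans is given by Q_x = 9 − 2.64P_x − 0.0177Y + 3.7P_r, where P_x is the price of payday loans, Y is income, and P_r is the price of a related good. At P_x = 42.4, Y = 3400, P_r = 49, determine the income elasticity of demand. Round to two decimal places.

-3.31

Evaluating quantity at (P_x, Y, P_r) gives Q_x = 9 − 2.64(42.4) − 0.0177(3400) + 3.7(49) = 9 − 111.936 − 60.18 + 181.3 = 18.184.
∂Q_x/∂Y = −0.0177, so E_I = -0.0177·(3400/18.184) ≈ -3.31.
E_I < 0: inferior good.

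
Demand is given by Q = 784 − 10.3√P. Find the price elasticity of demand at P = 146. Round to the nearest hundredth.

-0.09

At P = 146, Q = 659.5446.
dQ/dP = −10.3/(2√P) = −10.3/(2·12.083).
Point elasticity E = (dQ/dP)·(P/Q) = -0.4262 × 146/659.5446 ≈ -0.09.
|E| < 1, so demand is inelastic at this price.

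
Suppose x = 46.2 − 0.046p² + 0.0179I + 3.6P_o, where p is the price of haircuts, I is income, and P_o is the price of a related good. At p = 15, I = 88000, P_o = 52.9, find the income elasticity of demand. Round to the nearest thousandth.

0.874

Evaluating quantity at (p, I, P_o) gives x = 46.2 − 0.046(15)² + 0.0179(88000) + 3.6(52.9) = 46.2 − 10.35 + 1575.2 + 190.44 = 1801.49.
∂x/∂I = +0.0179, so E_I = 0.0179·(88000/1801.49) ≈ 0.874.
E_I ∈ (0,1): normal good (necessity).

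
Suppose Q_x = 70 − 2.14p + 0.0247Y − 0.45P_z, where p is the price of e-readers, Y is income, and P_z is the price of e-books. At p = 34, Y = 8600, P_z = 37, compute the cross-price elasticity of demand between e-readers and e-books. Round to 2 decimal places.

Q_x = 70 − 2.14(34) + 0.0247(8600) − 0.45(37) = 70 − 72.76 + 212.42 − 16.65 = 193.01.
∂Q_x/∂P_z = −0.45, so E_xy = -0.45·(37/193.01) ≈ -0.09.
E_xy < 0: the goods are complements.

-0.09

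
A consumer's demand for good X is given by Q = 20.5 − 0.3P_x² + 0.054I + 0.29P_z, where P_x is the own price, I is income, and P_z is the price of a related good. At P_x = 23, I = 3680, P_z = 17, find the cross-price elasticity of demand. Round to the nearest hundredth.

0.08

Substituting, Q = 20.5 − 0.3(23)² + 0.054(3680) + 0.29(17) = 20.5 − 158.7 + 198.72 + 4.93 = 65.45.
∂Q/∂P_z = +0.29, so E_xy = 0.29·(17/65.45) ≈ 0.08.
E_xy > 0: the goods are substitutes.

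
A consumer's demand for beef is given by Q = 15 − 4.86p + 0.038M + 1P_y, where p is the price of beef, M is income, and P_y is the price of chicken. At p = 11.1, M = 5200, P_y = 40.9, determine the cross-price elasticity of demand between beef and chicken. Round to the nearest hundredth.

Substituting, Q = 15 − 4.86(11.1) + 0.038(5200) + 1(40.9) = 15 − 53.946 + 197.6 + 40.9 = 199.554.
∂Q/∂P_y = +1, so E_xy = 1·(40.9/199.554) ≈ 0.20.
E_xy > 0: the goods are substitutes.

0.20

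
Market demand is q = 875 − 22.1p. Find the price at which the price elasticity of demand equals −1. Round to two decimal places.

For linear demand q = a − bp, E = −bp/(a − bp). |E| = 1 ⇒ bp = a − bp ⇒ p = a/(2b).
p = 875/(2·22.1) ≈ 19.80.

19.80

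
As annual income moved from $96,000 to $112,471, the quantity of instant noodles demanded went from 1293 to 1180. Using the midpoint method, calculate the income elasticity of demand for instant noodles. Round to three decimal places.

-0.578

%ΔQ = (1180 − 1293)/[(1293+1180)/2] = -113/1236.5 ≈ -0.0914.
%ΔM = (112,471 − 96,000)/[(96,000+112,471)/2] = 16471/104235.5 ≈ 0.1580.
E_I = %ΔQ/%ΔM ≈ -0.578.
E_I < 0: inferior good.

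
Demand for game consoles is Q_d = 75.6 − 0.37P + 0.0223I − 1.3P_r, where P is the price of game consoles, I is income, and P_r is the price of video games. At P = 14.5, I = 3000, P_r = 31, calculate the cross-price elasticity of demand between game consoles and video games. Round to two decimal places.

-0.42

Substituting, Q_d = 75.6 − 0.37(14.5) + 0.0223(3000) − 1.3(31) = 75.6 − 5.365 + 66.9 − 40.3 = 96.835.
∂Q_d/∂P_r = −1.3, so E_xy = -1.3·(31/96.835) ≈ -0.42.
E_xy < 0: the goods are complements.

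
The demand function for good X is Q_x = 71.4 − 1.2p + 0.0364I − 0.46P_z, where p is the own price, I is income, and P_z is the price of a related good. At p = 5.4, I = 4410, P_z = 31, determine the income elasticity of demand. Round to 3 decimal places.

0.760

First evaluate Q_x: 71.4 − 1.2(5.4) + 0.0364(4410) − 0.46(31) = 71.4 − 6.48 + 160.524 − 14.26 = 211.184.
∂Q_x/∂I = +0.0364, so E_I = 0.0364·(4410/211.184) ≈ 0.760.
E_I ∈ (0,1): normal good (necessity).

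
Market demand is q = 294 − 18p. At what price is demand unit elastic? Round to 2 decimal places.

For linear demand q = a − bp, E = −bp/(a − bp). |E| = 1 ⇒ bp = a − bp ⇒ p = a/(2b).
p = 294/(2·18) ≈ 8.17.

8.17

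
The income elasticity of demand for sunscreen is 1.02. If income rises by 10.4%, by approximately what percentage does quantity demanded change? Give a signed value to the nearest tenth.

10.6

%ΔQ ≈ E × %ΔI = (1.02) × (10.4%) ≈ 10.6%.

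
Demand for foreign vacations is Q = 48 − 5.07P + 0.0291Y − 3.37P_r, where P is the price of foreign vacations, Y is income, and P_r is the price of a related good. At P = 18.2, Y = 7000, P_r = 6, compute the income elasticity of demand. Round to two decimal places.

Q = 48 − 5.07(18.2) + 0.0291(7000) − 3.37(6) = 48 − 92.274 + 203.7 − 20.22 = 139.206.
∂Q/∂Y = +0.0291, so E_I = 0.0291·(7000/139.206) ≈ 1.46.
E_I > 1: normal good (luxury).

1.46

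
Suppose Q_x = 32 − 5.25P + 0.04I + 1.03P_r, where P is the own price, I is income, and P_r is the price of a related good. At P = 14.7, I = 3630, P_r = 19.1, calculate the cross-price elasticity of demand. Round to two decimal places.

Q_x = 32 − 5.25(14.7) + 0.04(3630) + 1.03(19.1) = 32 − 77.175 + 145.2 + 19.673 = 119.698.
∂Q_x/∂P_r = +1.03, so E_xy = 1.03·(19.1/119.698) ≈ 0.16.
E_xy > 0: the goods are substitutes.

0.16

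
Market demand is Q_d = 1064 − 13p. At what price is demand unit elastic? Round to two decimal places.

40.92

For linear demand Q_d = a − bp, E = −bp/(a − bp). |E| = 1 ⇒ bp = a − bp ⇒ p = a/(2b).
p = 1064/(2·13) ≈ 40.92.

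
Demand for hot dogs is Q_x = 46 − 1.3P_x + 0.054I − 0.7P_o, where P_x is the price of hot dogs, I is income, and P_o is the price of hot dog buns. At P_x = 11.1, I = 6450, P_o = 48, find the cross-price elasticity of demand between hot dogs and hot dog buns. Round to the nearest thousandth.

-0.097

First evaluate Q_x: 46 − 1.3(11.1) + 0.054(6450) − 0.7(48) = 46 − 14.43 + 348.3 − 33.6 = 346.27.
∂Q_x/∂P_o = −0.7, so E_xy = -0.7·(48/346.27) ≈ -0.097.
E_xy < 0: the goods are complements.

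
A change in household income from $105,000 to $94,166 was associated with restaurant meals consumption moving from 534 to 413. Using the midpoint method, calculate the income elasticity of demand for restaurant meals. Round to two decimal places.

%ΔQ = (413 − 534)/[(534+413)/2] = -121/473.5 ≈ -0.2555.
%ΔI = (94,166 − 105,000)/[(105,000+94,166)/2] = -10834/99583 ≈ -0.1088.
E_I = %ΔQ/%ΔI ≈ 2.35.
E_I > 1: normal good (luxury).

2.35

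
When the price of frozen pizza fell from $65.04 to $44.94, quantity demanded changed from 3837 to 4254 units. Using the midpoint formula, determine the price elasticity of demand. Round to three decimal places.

-0.282

%ΔQ = (4254 − 3837)/[(3837 + 4254)/2] = 417/4045.5 ≈ 0.1031.
%Δp = (44.94 − 65.04)/[(65.04 + 44.94)/2] = -20.1/54.99 ≈ -0.3655.
Arc elasticity E = %ΔQ/%Δp ≈ 0.1031/-0.3655 ≈ -0.282.
|E| < 1: demand is inelastic over this range.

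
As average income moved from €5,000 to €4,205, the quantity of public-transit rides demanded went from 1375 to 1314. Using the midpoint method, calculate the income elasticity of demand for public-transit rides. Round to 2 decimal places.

%ΔQ = (1314 − 1375)/[(1375+1314)/2] = -61/1344.5 ≈ -0.0454.
%ΔY = (4,205 − 5,000)/[(5,000+4,205)/2] = -795/4602.5 ≈ -0.1727.
E_I = %ΔQ/%ΔY ≈ 0.26.
E_I ∈ (0,1): normal good (necessity).

0.26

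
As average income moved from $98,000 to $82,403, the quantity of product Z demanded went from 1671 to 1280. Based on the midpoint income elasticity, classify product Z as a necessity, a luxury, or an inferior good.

luxury

%ΔQ = (1280 − 1671)/[(1671+1280)/2] = -391/1475.5 ≈ -0.2650.
%ΔI = (82,403 − 98,000)/[(98,000+82,403)/2] = -15597/90201.5 ≈ -0.1729.
E_I = %ΔQ/%ΔI ≈ 1.533.
E_I > 1: normal good (luxury).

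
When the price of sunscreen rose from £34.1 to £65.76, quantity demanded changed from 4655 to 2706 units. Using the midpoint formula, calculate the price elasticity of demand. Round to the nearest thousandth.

%ΔQ = (2706 − 4655)/[(4655 + 2706)/2] = -1949/3680.5 ≈ -0.5295.
%ΔP = (65.76 − 34.1)/[(34.1 + 65.76)/2] = 31.66/49.93 ≈ 0.6341.
Arc elasticity E = %ΔQ/%ΔP ≈ -0.5295/0.6341 ≈ -0.835.
|E| < 1: demand is inelastic over this range.

-0.835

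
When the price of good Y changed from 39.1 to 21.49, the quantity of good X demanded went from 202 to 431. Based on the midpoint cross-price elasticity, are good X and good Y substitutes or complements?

%ΔQ_x = (431 − 202)/[(202+431)/2] = 229/316.5 ≈ 0.7235.
%ΔP_y = (21.49 − 39.1)/[(39.1+21.49)/2] ≈ -0.5813.
E_xy = 0.7235/-0.5813 ≈ -1.245.
E_xy < 0, so the goods are complements.

complements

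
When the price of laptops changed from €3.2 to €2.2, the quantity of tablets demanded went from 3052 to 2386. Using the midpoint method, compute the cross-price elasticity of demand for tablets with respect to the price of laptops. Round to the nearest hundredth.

0.66

%ΔQ_x = (2386 − 3052)/[(3052+2386)/2] = -666/2719 ≈ -0.2449.
%ΔP_y = (2.2 − 3.2)/[(3.2+2.2)/2] ≈ -0.3704.
E_xy = -0.2449/-0.3704 ≈ 0.66.
E_xy > 0, so tablets and laptops are substitutes.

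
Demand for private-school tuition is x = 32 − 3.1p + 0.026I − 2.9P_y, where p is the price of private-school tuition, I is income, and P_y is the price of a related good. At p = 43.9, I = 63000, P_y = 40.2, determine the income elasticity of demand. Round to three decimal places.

1.156

x = 32 − 3.1(43.9) + 0.026(63000) − 2.9(40.2) = 32 − 136.09 + 1638 − 116.58 = 1417.33.
∂x/∂I = +0.026, so E_I = 0.026·(63000/1417.33) ≈ 1.156.
E_I > 1: normal good (luxury).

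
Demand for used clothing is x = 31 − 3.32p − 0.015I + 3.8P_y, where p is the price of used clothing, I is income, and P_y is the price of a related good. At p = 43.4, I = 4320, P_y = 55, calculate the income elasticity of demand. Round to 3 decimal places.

Evaluating quantity at (p, I, P_y) gives x = 31 − 3.32(43.4) − 0.015(4320) + 3.8(55) = 31 − 144.088 − 64.8 + 209 = 31.112.
∂x/∂I = −0.015, so E_I = -0.015·(4320/31.112) ≈ -2.083.
E_I < 0: inferior good.

-2.083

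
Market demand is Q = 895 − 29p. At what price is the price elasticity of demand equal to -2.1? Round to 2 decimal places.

20.91

Set −bp/(a − bp) = −2.1 ⇒ bp = 2.1(a − bp) ⇒ bp(1+2.1) = 2.1·a.
p = 2.1·895/(29·3.1) ≈ 20.91.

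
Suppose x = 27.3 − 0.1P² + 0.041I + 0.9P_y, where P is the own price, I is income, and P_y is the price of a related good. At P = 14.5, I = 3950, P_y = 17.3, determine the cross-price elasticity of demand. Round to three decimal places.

Substituting, x = 27.3 − 0.1(14.5)² + 0.041(3950) + 0.9(17.3) = 27.3 − 21.025 + 161.95 + 15.57 = 183.795.
∂x/∂P_y = +0.9, so E_xy = 0.9·(17.3/183.795) ≈ 0.085.
E_xy > 0: the goods are substitutes.

0.085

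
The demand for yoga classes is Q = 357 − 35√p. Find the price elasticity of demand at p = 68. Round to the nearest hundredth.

-2.11

At p = 68, Q = 68.3826.
dQ/dp = −35/(2√p) = −35/(2·8.2462).
Point elasticity E = (dQ/dp)·(p/Q) = -2.1222 × 68/68.3826 ≈ -2.11.
|E| > 1, so demand is elastic at this price.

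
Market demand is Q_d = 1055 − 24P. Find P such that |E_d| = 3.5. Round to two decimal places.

34.19

Set −bP/(a − bP) = −3.5 ⇒ bP = 3.5(a − bP) ⇒ bP(1+3.5) = 3.5·a.
P = 3.5·1055/(24·4.5) ≈ 34.19.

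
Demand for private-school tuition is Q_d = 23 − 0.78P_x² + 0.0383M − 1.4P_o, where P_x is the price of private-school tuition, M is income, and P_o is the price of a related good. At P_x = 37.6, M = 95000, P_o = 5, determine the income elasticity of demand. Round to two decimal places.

1.43

Evaluating quantity at (P_x, M, P_o) gives Q_d = 23 − 0.78(37.6)² + 0.0383(95000) − 1.4(5) = 23 − 1102.7328 + 3638.5 − 7 = 2551.7672.
∂Q_d/∂M = +0.0383, so E_I = 0.0383·(95000/2551.7672) ≈ 1.43.
E_I > 1: normal good (luxury).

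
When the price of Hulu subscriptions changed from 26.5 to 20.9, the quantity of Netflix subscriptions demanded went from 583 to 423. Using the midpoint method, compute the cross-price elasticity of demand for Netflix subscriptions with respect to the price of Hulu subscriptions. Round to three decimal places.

%ΔQ_x = (423 − 583)/[(583+423)/2] = -160/503 ≈ -0.3181.
%ΔP_y = (20.9 − 26.5)/[(26.5+20.9)/2] ≈ -0.2363.
E_xy = -0.3181/-0.2363 ≈ 1.346.
E_xy > 0, so Netflix subscriptions and Hulu subscriptions are substitutes.

1.346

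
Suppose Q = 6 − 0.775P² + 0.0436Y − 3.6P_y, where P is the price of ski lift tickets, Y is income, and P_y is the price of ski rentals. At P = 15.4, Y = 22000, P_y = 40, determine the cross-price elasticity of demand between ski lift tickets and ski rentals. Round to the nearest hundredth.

-0.23

Evaluating quantity at (P, Y, P_y) gives Q = 6 − 0.775(15.4)² + 0.0436(22000) − 3.6(40) = 6 − 183.799 + 959.2 − 144 = 637.401.
∂Q/∂P_y = −3.6, so E_xy = -3.6·(40/637.401) ≈ -0.23.
E_xy < 0: the goods are complements.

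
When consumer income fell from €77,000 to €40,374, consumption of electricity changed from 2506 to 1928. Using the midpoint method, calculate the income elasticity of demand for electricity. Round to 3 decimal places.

%ΔQ = (1928 − 2506)/[(2506+1928)/2] = -578/2217 ≈ -0.2607.
%ΔM = (40,374 − 77,000)/[(77,000+40,374)/2] = -36626/58687 ≈ -0.6241.
E_I = %ΔQ/%ΔM ≈ 0.418.
E_I ∈ (0,1): normal good (necessity).

0.418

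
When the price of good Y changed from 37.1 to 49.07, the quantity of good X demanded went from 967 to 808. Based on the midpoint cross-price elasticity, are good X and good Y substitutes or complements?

complements

%ΔQ_x = (808 − 967)/[(967+808)/2] = -159/887.5 ≈ -0.1792.
%ΔP_y = (49.07 − 37.1)/[(37.1+49.07)/2] ≈ 0.2778.
E_xy = -0.1792/0.2778 ≈ -0.645.
E_xy < 0, so the goods are complements.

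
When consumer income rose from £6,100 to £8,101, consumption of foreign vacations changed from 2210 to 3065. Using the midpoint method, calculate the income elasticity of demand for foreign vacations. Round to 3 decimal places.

1.150

%ΔQ = (3065 − 2210)/[(2210+3065)/2] = 855/2637.5 ≈ 0.3242.
%ΔM = (8,101 − 6,100)/[(6,100+8,101)/2] = 2001/7100.5 ≈ 0.2818.
E_I = %ΔQ/%ΔM ≈ 1.150.
E_I > 1: normal good (luxury).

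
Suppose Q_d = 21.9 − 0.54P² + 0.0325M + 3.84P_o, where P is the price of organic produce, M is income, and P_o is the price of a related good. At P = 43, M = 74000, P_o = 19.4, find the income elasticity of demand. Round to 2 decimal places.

First evaluate Q_d: 21.9 − 0.54(43)² + 0.0325(74000) + 3.84(19.4) = 21.9 − 998.46 + 2405 + 74.496 = 1502.936.
∂Q_d/∂M = +0.0325, so E_I = 0.0325·(74000/1502.936) ≈ 1.60.
E_I > 1: normal good (luxury).

1.60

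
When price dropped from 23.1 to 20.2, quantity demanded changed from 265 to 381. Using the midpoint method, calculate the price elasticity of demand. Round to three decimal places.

%Δq = (381 − 265)/[(265 + 381)/2] = 116/323 ≈ 0.3591.
%ΔP = (20.2 − 23.1)/[(23.1 + 20.2)/2] = -2.9/21.65 ≈ -0.1339.
Arc elasticity E = %Δq/%ΔP ≈ 0.3591/-0.1339 ≈ -2.681.
|E| > 1: demand is elastic over this range.

-2.681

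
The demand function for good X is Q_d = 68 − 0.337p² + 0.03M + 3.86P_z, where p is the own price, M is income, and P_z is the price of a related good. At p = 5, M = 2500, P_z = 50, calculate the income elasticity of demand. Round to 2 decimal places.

At the given point, Q_d = 68 − 0.337(5)² + 0.03(2500) + 3.86(50) = 68 − 8.425 + 75 + 193 = 327.575.
∂Q_d/∂M = +0.03, so E_I = 0.03·(2500/327.575) ≈ 0.23.
E_I ∈ (0,1): normal good (necessity).

0.23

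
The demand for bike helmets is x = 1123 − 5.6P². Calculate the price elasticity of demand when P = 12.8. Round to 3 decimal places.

-8.930

At P = 12.8, x = 205.496.
dx/dP = −2·5.6·P = −143.36.
Point elasticity E = (dx/dP)·(P/x) = -143.36 × 12.8/205.496 ≈ -8.930.
|E| > 1, so demand is elastic at this price.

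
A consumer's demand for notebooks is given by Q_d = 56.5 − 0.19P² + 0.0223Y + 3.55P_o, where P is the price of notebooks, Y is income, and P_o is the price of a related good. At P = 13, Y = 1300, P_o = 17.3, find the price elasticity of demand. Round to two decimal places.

-0.56

Substituting, Q_d = 56.5 − 0.19(13)² + 0.0223(1300) + 3.55(17.3) = 56.5 − 32.11 + 28.99 + 61.415 = 114.795.
∂Q_d/∂P = −2·0.19·P = -4.94, so E_p = -4.94·(13/114.795) ≈ -0.56.
|E_p| < 1: demand is inelastic.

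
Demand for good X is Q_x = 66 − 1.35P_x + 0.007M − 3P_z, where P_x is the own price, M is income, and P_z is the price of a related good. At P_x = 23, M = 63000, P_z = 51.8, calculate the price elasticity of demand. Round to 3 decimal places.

-0.097

Evaluating quantity at (P_x, M, P_z) gives Q_x = 66 − 1.35(23) + 0.007(63000) − 3(51.8) = 66 − 31.05 + 441 − 155.4 = 320.55.
∂Q_x/∂P_x = −1.35, so E_p = (−1.35)·(23/320.55) ≈ -0.097.
|E_p| < 1: demand is inelastic.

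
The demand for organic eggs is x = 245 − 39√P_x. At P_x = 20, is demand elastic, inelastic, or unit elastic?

At P_x = 20, x = 70.5867.
dx/dP_x = −39/(2√P_x) = −39/(2·4.4721).
Point elasticity E = (dx/dP_x)·(P_x/x) = -4.3603 × 20/70.5867 ≈ -1.235.
|E| ≈ 1.235 > 1, so demand is elastic.

elastic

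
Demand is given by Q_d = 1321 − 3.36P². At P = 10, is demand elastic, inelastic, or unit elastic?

At P = 10, Q_d = 985.
dQ_d/dP = −2·3.36·P = −67.2.
Point elasticity E = (dQ_d/dP)·(P/Q_d) = -67.2 × 10/985 ≈ -0.682.
|E| ≈ 0.682 < 1, so demand is inelastic.

inelastic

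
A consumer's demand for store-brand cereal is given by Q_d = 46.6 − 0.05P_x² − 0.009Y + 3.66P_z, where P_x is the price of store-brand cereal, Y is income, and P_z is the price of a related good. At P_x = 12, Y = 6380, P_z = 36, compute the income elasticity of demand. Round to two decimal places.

-0.50

At the given point, Q_d = 46.6 − 0.05(12)² − 0.009(6380) + 3.66(36) = 46.6 − 7.2 − 57.42 + 131.76 = 113.74.
∂Q_d/∂Y = −0.009, so E_I = -0.009·(6380/113.74) ≈ -0.50.
E_I < 0: inferior good.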